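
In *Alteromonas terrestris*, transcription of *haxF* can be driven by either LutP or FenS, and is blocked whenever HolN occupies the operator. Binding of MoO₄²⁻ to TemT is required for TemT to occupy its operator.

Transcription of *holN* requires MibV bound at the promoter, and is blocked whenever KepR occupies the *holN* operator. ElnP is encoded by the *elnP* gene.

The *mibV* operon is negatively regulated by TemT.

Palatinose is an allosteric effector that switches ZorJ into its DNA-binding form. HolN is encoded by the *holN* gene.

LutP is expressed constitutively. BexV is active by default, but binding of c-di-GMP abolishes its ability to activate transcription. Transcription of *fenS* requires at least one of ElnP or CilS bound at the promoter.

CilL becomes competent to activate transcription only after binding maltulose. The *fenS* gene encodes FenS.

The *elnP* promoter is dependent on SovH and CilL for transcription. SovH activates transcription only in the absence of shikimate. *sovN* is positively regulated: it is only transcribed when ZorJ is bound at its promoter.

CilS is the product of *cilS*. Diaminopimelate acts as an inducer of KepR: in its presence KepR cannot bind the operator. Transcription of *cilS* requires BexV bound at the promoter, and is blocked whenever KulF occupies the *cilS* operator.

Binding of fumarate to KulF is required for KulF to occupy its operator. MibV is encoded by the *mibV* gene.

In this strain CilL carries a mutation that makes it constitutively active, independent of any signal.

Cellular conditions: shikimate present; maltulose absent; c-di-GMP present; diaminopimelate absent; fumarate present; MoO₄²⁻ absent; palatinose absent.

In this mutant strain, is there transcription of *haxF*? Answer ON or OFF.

ON

LutP is produced constitutively and is active.
Shikimate is present, so SovH is inactive.
CilL is constitutively active in this strain.
Required activator SovH is absent, so *elnP* is not transcribed.
So ElnP is not produced.
c-di-GMP is present, so BexV is inactive.
Fumarate is present, so KulF is active.
With repressor KulF bound, *cilS* is not transcribed.
So CilS is not produced.
No activator is available at the *fenS* promoter, so *fenS* is not transcribed.
So FenS is not produced.
Diaminopimelate is absent, so KepR is active.
MoO₄²⁻ is absent, so TemT is inactive.
With no repressor bound, *mibV* is transcribed.
So MibV is produced and active.
With repressor KepR bound, *holN* is not transcribed.
So HolN is not produced.
Activator LutP is present, so *haxF* is transcribed.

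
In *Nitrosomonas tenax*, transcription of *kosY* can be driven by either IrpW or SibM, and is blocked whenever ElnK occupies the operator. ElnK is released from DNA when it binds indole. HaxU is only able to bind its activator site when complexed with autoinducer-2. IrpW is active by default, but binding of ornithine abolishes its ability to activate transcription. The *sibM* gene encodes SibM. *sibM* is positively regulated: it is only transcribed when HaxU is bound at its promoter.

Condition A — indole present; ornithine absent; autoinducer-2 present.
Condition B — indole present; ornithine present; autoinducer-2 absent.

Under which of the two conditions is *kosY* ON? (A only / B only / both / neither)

A only

Condition A:
Indole is present, so ElnK is inactive.
Ornithine is absent, so IrpW is active.
Autoinducer-2 is present, so HaxU is active.
No repressor is bound and HaxU is active, so *sibM* is transcribed.
So SibM is produced and active.
Activator IrpW is present, so *kosY* is transcribed.
→ *kosY* is ON in A.
Condition B:
Indole is present, so ElnK is inactive.
Ornithine is present, so IrpW is inactive.
Autoinducer-2 is absent, so HaxU is inactive.
Required activator HaxU is absent, so *sibM* is not transcribed.
So SibM is not produced.
No activator is available at the *kosY* promoter, so *kosY* is not transcribed.
→ *kosY* is OFF in B.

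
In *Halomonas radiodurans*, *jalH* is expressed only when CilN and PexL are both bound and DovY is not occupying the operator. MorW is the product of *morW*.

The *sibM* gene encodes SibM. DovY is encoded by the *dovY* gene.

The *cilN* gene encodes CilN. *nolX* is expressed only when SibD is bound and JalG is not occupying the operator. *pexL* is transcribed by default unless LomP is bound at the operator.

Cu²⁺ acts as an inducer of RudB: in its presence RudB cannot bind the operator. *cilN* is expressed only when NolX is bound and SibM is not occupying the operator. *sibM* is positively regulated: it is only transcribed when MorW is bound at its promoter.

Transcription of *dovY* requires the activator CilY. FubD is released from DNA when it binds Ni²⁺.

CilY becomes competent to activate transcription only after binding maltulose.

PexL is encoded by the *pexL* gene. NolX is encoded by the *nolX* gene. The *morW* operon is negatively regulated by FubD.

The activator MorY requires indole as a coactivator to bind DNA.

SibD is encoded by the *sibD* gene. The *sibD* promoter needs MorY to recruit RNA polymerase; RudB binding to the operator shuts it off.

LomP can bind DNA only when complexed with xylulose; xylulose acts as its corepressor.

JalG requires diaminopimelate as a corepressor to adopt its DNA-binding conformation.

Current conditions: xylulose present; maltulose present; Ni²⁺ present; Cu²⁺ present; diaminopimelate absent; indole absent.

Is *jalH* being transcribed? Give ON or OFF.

Diaminopimelate is absent, so JalG is inactive.
Indole is absent, so MorY is inactive.
Cu²⁺ is present, so RudB is inactive.
Required activator MorY is absent, so *sibD* is not transcribed.
So SibD is not produced.
Required activator SibD is absent, so *nolX* is not transcribed.
So NolX is not produced.
Ni²⁺ is present, so FubD is inactive.
With no repressor bound, *morW* is transcribed.
So MorW is produced and active.
No repressor is bound and MorW is active, so *sibM* is transcribed.
So SibM is produced and active.
With repressor SibM bound, *cilN* is not transcribed.
So CilN is not produced.
Maltulose is present, so CilY is active.
No repressor is bound and CilY is active, so *dovY* is transcribed.
So DovY is produced and active.
Xylulose is present, so LomP is active.
With repressor LomP bound, *pexL* is not transcribed.
So PexL is not produced.
With repressor DovY bound, *jalH* is not transcribed.

OFF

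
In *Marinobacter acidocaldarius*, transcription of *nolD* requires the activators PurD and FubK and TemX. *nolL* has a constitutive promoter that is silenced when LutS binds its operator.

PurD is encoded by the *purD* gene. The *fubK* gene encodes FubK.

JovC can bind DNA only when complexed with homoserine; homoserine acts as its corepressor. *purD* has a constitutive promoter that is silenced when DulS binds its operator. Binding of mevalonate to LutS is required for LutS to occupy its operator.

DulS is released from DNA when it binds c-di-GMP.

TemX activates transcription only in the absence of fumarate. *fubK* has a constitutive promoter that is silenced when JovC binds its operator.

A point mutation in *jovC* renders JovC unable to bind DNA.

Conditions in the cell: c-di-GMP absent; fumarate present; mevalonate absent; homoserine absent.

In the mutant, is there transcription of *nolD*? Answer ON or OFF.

c-di-GMP is absent, so DulS is active.
With repressor DulS bound, *purD* is not transcribed.
So PurD is not produced.
JovC is non-functional in this strain, so it has no effect.
With no repressor bound, *fubK* is transcribed.
So FubK is produced and active.
Fumarate is present, so TemX is inactive.
Required activator PurD is absent, so *nolD* is not transcribed.

OFF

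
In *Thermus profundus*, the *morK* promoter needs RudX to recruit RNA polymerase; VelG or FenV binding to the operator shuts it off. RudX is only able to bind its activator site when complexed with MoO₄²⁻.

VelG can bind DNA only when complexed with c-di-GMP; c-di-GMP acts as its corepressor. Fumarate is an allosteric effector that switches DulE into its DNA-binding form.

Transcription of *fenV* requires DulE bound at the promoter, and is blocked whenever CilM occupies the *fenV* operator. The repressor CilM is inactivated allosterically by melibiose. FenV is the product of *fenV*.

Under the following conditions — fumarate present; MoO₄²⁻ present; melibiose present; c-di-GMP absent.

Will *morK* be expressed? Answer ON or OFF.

MoO₄²⁻ is present, so RudX is active.
c-di-GMP is absent, so VelG is inactive.
Fumarate is present, so DulE is active.
Melibiose is present, so CilM is inactive.
No repressor is bound and DulE is active, so *fenV* is transcribed.
So FenV is produced and active.
With repressor FenV bound, *morK* is not transcribed.

OFF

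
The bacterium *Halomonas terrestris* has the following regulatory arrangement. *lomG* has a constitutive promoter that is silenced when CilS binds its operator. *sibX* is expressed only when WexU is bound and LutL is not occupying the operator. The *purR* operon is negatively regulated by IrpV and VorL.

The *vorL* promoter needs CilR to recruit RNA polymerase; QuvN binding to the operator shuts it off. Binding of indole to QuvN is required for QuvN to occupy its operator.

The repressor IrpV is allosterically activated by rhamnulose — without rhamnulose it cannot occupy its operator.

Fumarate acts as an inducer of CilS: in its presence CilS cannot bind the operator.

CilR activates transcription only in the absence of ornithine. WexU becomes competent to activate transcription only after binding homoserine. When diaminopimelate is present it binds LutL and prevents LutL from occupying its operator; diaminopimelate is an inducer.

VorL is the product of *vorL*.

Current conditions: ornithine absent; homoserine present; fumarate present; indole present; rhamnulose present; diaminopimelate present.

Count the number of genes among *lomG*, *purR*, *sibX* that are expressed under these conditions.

2

Fumarate is present, so CilS is inactive.
With no repressor bound, *lomG* is transcribed.
→ *lomG* is ON.
Rhamnulose is present, so IrpV is active.
Indole is present, so QuvN is active.
Ornithine is absent, so CilR is active.
With repressor QuvN bound, *vorL* is not transcribed.
So VorL is not produced.
With repressor IrpV bound, *purR* is not transcribed.
→ *purR* is OFF.
Diaminopimelate is present, so LutL is inactive.
Homoserine is present, so WexU is active.
No repressor is bound and WexU is active, so *sibX* is transcribed.
→ *sibX* is ON.
2 of the 3 genes are transcribed.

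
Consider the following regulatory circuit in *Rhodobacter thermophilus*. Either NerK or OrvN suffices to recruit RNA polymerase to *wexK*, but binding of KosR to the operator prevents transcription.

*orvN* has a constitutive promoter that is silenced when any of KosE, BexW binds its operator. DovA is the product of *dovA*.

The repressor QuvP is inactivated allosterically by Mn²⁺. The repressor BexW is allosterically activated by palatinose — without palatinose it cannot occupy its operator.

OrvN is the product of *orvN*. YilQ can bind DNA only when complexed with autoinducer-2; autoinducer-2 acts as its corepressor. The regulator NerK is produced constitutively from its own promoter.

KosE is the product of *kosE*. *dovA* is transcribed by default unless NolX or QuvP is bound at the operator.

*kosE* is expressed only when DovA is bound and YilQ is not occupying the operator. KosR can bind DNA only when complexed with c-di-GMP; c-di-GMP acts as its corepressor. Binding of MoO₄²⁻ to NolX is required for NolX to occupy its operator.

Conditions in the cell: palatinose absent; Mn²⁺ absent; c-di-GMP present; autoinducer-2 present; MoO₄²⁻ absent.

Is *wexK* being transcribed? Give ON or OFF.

OFF

NerK is produced constitutively and is active.
MoO₄²⁻ is absent, so NolX is inactive.
Mn²⁺ is absent, so QuvP is active.
With repressor QuvP bound, *dovA* is not transcribed.
So DovA is not produced.
Autoinducer-2 is present, so YilQ is active.
With repressor YilQ bound, *kosE* is not transcribed.
So KosE is not produced.
Palatinose is absent, so BexW is inactive.
With no repressor bound, *orvN* is transcribed.
So OrvN is produced and active.
c-di-GMP is present, so KosR is active.
With repressor KosR bound, *wexK* is not transcribed.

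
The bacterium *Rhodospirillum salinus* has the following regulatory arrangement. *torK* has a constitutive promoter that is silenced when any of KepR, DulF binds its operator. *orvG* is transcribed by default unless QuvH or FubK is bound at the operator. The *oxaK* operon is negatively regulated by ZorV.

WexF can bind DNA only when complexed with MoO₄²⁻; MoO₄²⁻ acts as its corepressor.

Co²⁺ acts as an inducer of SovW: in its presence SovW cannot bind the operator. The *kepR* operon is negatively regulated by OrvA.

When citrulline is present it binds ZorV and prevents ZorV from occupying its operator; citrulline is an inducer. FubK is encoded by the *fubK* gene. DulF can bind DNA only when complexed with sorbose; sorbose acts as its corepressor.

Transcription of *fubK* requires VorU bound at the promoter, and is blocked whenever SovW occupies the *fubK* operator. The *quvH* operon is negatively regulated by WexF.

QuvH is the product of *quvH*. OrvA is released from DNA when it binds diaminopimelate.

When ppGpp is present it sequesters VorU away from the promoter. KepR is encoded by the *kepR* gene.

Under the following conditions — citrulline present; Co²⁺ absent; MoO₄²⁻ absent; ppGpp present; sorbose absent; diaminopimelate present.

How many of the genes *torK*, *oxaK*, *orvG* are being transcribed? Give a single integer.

1

Diaminopimelate is present, so OrvA is inactive.
With no repressor bound, *kepR* is transcribed.
So KepR is produced and active.
Sorbose is absent, so DulF is inactive.
With repressor KepR bound, *torK* is not transcribed.
→ *torK* is OFF.
Citrulline is present, so ZorV is inactive.
With no repressor bound, *oxaK* is transcribed.
→ *oxaK* is ON.
MoO₄²⁻ is absent, so WexF is inactive.
With no repressor bound, *quvH* is transcribed.
So QuvH is produced and active.
ppGpp is present, so VorU is inactive.
Co²⁺ is absent, so SovW is active.
With repressor SovW bound, *fubK* is not transcribed.
So FubK is not produced.
With repressor QuvH bound, *orvG* is not transcribed.
→ *orvG* is OFF.
1 of the 3 genes is transcribed.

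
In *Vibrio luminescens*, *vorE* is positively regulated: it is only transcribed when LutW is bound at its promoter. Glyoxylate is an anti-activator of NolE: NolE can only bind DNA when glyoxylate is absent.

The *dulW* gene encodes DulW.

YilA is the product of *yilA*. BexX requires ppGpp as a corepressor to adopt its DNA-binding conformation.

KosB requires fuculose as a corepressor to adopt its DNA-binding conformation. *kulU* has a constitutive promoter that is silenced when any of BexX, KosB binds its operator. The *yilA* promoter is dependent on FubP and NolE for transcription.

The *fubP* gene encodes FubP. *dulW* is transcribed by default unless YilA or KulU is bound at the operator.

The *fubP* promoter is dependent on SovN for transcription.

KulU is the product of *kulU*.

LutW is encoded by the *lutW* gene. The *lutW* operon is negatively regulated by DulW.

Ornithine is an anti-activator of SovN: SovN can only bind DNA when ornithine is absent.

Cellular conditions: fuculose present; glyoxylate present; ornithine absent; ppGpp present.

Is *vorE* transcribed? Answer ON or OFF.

OFF

Ornithine is absent, so SovN is active.
No repressor is bound and SovN is active, so *fubP* is transcribed.
So FubP is produced and active.
Glyoxylate is present, so NolE is inactive.
Required activator NolE is absent, so *yilA* is not transcribed.
So YilA is not produced.
ppGpp is present, so BexX is active.
Fuculose is present, so KosB is active.
With repressor BexX bound, *kulU* is not transcribed.
So KulU is not produced.
With no repressor bound, *dulW* is transcribed.
So DulW is produced and active.
With repressor DulW bound, *lutW* is not transcribed.
So LutW is not produced.
Required activator LutW is absent, so *vorE* is not transcribed.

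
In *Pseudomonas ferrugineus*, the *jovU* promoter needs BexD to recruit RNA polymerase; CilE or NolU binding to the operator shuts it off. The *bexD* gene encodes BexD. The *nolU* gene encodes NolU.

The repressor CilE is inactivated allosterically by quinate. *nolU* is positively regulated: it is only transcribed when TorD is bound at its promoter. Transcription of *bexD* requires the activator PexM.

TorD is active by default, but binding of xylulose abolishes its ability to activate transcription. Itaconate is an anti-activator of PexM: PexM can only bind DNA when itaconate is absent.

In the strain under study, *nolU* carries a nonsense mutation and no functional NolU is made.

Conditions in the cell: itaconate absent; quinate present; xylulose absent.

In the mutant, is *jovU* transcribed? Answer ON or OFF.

Quinate is present, so CilE is inactive.
Itaconate is absent, so PexM is active.
No repressor is bound and PexM is active, so *bexD* is transcribed.
So BexD is produced and active.
NolU is non-functional in this strain, so it has no effect.
No repressor is bound and BexD is active, so *jovU* is transcribed.

ON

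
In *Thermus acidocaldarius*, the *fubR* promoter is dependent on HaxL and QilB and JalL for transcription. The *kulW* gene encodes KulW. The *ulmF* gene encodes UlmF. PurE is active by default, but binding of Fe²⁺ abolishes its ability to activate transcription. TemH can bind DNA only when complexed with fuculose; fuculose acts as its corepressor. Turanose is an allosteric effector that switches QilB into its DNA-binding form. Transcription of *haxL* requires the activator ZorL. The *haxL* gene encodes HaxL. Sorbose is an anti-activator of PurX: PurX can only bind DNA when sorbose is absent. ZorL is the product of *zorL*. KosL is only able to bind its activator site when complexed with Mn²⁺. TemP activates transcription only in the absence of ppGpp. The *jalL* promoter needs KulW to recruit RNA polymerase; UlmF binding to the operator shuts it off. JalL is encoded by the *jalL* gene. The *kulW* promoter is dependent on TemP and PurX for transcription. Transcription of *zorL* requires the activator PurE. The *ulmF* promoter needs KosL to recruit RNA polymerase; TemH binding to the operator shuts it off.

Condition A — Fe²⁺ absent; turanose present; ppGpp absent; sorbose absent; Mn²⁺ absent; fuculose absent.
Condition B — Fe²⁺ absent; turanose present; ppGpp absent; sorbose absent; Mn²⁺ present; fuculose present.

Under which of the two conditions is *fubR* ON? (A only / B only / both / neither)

Condition A:
Fe²⁺ is absent, so PurE is active.
No repressor is bound and PurE is active, so *zorL* is transcribed.
So ZorL is produced and active.
No repressor is bound and ZorL is active, so *haxL* is transcribed.
So HaxL is produced and active.
Turanose is present, so QilB is active.
ppGpp is absent, so TemP is active.
Sorbose is absent, so PurX is active.
No repressor is bound and TemP and PurX are active, so *kulW* is transcribed.
So KulW is produced and active.
Mn²⁺ is absent, so KosL is inactive.
Fuculose is absent, so TemH is inactive.
Required activator KosL is absent, so *ulmF* is not transcribed.
So UlmF is not produced.
No repressor is bound and KulW is active, so *jalL* is transcribed.
So JalL is produced and active.
No repressor is bound and HaxL and QilB and JalL are active, so *fubR* is transcribed.
→ *fubR* is ON in A.
Condition B:
Fe²⁺ is absent, so PurE is active.
No repressor is bound and PurE is active, so *zorL* is transcribed.
So ZorL is produced and active.
No repressor is bound and ZorL is active, so *haxL* is transcribed.
So HaxL is produced and active.
Turanose is present, so QilB is active.
ppGpp is absent, so TemP is active.
Sorbose is absent, so PurX is active.
No repressor is bound and TemP and PurX are active, so *kulW* is transcribed.
So KulW is produced and active.
Mn²⁺ is present, so KosL is active.
Fuculose is present, so TemH is active.
With repressor TemH bound, *ulmF* is not transcribed.
So UlmF is not produced.
No repressor is bound and KulW is active, so *jalL* is transcribed.
So JalL is produced and active.
No repressor is bound and HaxL and QilB and JalL are active, so *fubR* is transcribed.
→ *fubR* is ON in B.

both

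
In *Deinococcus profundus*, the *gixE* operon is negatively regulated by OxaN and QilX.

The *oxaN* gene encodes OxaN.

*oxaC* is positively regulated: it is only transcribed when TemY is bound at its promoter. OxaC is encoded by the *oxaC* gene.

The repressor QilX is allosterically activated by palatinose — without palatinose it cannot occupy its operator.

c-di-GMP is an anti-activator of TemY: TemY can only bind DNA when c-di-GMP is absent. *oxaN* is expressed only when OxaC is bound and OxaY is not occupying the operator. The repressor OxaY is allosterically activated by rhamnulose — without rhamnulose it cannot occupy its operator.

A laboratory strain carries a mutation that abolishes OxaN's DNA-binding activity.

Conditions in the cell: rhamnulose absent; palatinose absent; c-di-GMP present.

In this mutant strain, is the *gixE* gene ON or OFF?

OxaN is non-functional in this strain, so it has no effect.
Palatinose is absent, so QilX is inactive.
With no repressor bound, *gixE* is transcribed.

ON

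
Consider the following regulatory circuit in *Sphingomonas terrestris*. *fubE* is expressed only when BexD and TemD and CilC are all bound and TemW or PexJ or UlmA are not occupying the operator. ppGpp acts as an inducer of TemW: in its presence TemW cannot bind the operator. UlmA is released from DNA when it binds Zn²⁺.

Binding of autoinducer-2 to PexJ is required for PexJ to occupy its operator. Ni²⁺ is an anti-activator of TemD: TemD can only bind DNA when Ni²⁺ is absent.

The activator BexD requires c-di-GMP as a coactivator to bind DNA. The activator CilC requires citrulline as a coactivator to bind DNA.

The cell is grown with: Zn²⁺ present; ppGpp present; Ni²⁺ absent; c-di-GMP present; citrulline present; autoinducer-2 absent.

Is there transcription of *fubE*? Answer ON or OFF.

ON

c-di-GMP is present, so BexD is active.
ppGpp is present, so TemW is inactive.
Autoinducer-2 is absent, so PexJ is inactive.
Ni²⁺ is absent, so TemD is active.
Citrulline is present, so CilC is active.
Zn²⁺ is present, so UlmA is inactive.
No repressor is bound and BexD and TemD and CilC are active, so *fubE* is transcribed.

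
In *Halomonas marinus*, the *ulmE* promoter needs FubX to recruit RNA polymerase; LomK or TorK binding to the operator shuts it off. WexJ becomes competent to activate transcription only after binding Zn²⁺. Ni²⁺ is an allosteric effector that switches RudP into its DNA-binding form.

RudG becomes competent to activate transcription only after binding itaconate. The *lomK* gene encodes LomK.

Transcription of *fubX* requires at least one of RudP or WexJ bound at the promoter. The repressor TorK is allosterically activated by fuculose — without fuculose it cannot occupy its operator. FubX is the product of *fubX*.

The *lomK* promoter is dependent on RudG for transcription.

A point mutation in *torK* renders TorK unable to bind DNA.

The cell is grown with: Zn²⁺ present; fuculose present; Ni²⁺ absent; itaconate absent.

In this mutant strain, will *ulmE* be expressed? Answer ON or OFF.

Ni²⁺ is absent, so RudP is inactive.
Zn²⁺ is present, so WexJ is active.
Activator WexJ is present, so *fubX* is transcribed.
So FubX is produced and active.
Itaconate is absent, so RudG is inactive.
Required activator RudG is absent, so *lomK* is not transcribed.
So LomK is not produced.
TorK is non-functional in this strain, so it has no effect.
No repressor is bound and FubX is active, so *ulmE* is transcribed.

ON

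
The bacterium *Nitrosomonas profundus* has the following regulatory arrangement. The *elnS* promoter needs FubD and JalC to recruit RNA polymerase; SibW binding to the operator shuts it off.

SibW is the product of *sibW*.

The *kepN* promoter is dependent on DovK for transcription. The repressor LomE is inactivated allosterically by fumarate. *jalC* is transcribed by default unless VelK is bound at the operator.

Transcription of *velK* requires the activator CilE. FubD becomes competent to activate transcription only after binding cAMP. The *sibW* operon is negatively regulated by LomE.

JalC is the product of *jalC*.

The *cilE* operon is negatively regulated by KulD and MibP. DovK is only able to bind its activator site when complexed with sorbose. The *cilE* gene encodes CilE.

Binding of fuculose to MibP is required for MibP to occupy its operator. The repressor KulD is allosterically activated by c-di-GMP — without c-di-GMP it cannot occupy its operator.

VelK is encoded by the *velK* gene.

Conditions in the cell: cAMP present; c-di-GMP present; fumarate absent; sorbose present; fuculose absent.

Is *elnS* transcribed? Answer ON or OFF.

ON

Fumarate is absent, so LomE is active.
With repressor LomE bound, *sibW* is not transcribed.
So SibW is not produced.
cAMP is present, so FubD is active.
c-di-GMP is present, so KulD is active.
Fuculose is absent, so MibP is inactive.
With repressor KulD bound, *cilE* is not transcribed.
So CilE is not produced.
Required activator CilE is absent, so *velK* is not transcribed.
So VelK is not produced.
With no repressor bound, *jalC* is transcribed.
So JalC is produced and active.
No repressor is bound and FubD and JalC are active, so *elnS* is transcribed.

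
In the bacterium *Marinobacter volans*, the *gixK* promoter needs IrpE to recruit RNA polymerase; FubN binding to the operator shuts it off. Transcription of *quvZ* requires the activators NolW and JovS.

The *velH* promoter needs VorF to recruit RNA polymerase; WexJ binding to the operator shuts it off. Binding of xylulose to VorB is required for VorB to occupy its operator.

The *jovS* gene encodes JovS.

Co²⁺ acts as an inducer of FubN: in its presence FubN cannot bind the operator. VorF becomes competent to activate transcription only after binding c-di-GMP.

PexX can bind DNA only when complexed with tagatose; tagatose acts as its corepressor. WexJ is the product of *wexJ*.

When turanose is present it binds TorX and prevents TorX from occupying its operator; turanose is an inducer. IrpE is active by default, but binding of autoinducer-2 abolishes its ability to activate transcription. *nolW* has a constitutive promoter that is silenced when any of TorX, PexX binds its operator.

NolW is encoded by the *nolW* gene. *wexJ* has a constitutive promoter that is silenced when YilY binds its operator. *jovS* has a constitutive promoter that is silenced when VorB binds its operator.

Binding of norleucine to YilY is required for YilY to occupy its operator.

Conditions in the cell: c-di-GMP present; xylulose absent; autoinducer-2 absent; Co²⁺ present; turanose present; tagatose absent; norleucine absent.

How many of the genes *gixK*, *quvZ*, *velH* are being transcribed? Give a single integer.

Autoinducer-2 is absent, so IrpE is active.
Co²⁺ is present, so FubN is inactive.
No repressor is bound and IrpE is active, so *gixK* is transcribed.
→ *gixK* is ON.
Turanose is present, so TorX is inactive.
Tagatose is absent, so PexX is inactive.
With no repressor bound, *nolW* is transcribed.
So NolW is produced and active.
Xylulose is absent, so VorB is inactive.
With no repressor bound, *jovS* is transcribed.
So JovS is produced and active.
No repressor is bound and NolW and JovS are active, so *quvZ* is transcribed.
→ *quvZ* is ON.
c-di-GMP is present, so VorF is active.
Norleucine is absent, so YilY is inactive.
With no repressor bound, *wexJ* is transcribed.
So WexJ is produced and active.
With repressor WexJ bound, *velH* is not transcribed.
→ *velH* is OFF.
2 of the 3 genes are transcribed.

2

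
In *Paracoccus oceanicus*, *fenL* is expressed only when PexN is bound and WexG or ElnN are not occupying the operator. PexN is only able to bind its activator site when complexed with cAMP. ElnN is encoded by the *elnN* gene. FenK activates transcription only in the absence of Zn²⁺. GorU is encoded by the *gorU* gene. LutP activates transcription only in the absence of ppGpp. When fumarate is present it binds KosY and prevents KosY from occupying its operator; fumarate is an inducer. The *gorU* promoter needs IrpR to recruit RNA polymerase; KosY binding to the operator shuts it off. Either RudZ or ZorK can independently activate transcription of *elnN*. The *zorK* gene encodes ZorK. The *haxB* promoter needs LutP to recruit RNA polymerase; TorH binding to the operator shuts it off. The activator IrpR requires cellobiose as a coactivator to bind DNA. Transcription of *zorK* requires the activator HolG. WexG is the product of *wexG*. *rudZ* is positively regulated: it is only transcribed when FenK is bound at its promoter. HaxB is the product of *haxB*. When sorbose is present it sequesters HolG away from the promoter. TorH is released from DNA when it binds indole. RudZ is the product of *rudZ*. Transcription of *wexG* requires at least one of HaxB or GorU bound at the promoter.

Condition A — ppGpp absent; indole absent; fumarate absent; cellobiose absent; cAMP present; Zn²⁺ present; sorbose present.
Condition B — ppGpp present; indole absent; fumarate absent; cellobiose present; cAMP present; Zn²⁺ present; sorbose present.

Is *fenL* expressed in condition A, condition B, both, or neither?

both

Condition A:
ppGpp is absent, so LutP is active.
Indole is absent, so TorH is active.
With repressor TorH bound, *haxB* is not transcribed.
So HaxB is not produced.
Fumarate is absent, so KosY is active.
Cellobiose is absent, so IrpR is inactive.
With repressor KosY bound, *gorU* is not transcribed.
So GorU is not produced.
No activator is available at the *wexG* promoter, so *wexG* is not transcribed.
So WexG is not produced.
cAMP is present, so PexN is active.
Zn²⁺ is present, so FenK is inactive.
Required activator FenK is absent, so *rudZ* is not transcribed.
So RudZ is not produced.
Sorbose is present, so HolG is inactive.
Required activator HolG is absent, so *zorK* is not transcribed.
So ZorK is not produced.
No activator is available at the *elnN* promoter, so *elnN* is not transcribed.
So ElnN is not produced.
No repressor is bound and PexN is active, so *fenL* is transcribed.
→ *fenL* is ON in A.
Condition B:
ppGpp is present, so LutP is inactive.
Indole is absent, so TorH is active.
With repressor TorH bound, *haxB* is not transcribed.
So HaxB is not produced.
Fumarate is absent, so KosY is active.
Cellobiose is present, so IrpR is active.
With repressor KosY bound, *gorU* is not transcribed.
So GorU is not produced.
No activator is available at the *wexG* promoter, so *wexG* is not transcribed.
So WexG is not produced.
cAMP is present, so PexN is active.
Zn²⁺ is present, so FenK is inactive.
Required activator FenK is absent, so *rudZ* is not transcribed.
So RudZ is not produced.
Sorbose is present, so HolG is inactive.
Required activator HolG is absent, so *zorK* is not transcribed.
So ZorK is not produced.
No activator is available at the *elnN* promoter, so *elnN* is not transcribed.
So ElnN is not produced.
No repressor is bound and PexN is active, so *fenL* is transcribed.
→ *fenL* is ON in B.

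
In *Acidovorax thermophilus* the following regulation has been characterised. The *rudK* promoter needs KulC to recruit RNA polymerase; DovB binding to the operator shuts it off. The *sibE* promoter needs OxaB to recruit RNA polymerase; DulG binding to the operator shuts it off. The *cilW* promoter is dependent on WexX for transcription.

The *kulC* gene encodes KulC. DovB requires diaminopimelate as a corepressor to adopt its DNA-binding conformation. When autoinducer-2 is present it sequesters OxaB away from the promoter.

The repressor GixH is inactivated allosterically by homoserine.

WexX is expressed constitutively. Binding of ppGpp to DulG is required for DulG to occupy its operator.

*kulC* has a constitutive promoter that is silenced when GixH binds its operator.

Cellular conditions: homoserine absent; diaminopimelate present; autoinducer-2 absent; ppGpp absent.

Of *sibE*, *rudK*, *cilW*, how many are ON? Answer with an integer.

Autoinducer-2 is absent, so OxaB is active.
ppGpp is absent, so DulG is inactive.
No repressor is bound and OxaB is active, so *sibE* is transcribed.
→ *sibE* is ON.
Homoserine is absent, so GixH is active.
With repressor GixH bound, *kulC* is not transcribed.
So KulC is not produced.
Diaminopimelate is present, so DovB is active.
With repressor DovB bound, *rudK* is not transcribed.
→ *rudK* is OFF.
WexX is produced constitutively and is active.
No repressor is bound and WexX is active, so *cilW* is transcribed.
→ *cilW* is ON.
2 of the 3 genes are transcribed.

2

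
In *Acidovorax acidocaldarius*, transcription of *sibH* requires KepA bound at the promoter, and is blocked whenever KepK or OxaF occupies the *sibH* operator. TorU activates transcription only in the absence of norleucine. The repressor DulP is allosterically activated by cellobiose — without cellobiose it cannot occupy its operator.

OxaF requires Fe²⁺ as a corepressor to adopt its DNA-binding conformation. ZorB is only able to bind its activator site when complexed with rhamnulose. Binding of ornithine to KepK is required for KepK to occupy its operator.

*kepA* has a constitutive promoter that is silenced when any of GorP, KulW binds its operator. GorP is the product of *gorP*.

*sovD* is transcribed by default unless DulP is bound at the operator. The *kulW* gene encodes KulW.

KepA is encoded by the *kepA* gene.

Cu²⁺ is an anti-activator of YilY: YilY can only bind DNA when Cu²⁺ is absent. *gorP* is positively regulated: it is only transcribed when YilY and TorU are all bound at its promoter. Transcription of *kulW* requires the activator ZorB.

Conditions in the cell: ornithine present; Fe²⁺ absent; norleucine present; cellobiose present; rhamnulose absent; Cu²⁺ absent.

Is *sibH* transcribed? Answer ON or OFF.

OFF

Ornithine is present, so KepK is active.
Fe²⁺ is absent, so OxaF is inactive.
Cu²⁺ is absent, so YilY is active.
Norleucine is present, so TorU is inactive.
Required activator TorU is absent, so *gorP* is not transcribed.
So GorP is not produced.
Rhamnulose is absent, so ZorB is inactive.
Required activator ZorB is absent, so *kulW* is not transcribed.
So KulW is not produced.
With no repressor bound, *kepA* is transcribed.
So KepA is produced and active.
With repressor KepK bound, *sibH* is not transcribed.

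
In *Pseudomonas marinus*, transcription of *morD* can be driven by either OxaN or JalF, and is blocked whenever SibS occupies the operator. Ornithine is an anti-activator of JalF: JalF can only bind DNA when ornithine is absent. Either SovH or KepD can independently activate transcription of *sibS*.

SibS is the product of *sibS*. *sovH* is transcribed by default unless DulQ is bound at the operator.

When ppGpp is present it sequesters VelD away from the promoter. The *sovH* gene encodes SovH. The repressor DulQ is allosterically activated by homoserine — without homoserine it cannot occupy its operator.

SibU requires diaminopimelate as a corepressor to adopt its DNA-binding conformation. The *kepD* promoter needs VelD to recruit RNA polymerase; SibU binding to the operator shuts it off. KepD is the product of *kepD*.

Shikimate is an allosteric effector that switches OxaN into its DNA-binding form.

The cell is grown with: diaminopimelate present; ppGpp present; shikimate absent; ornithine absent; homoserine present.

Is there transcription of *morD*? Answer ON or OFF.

ON

Shikimate is absent, so OxaN is inactive.
Ornithine is absent, so JalF is active.
Homoserine is present, so DulQ is active.
With repressor DulQ bound, *sovH* is not transcribed.
So SovH is not produced.
ppGpp is present, so VelD is inactive.
Diaminopimelate is present, so SibU is active.
With repressor SibU bound, *kepD* is not transcribed.
So KepD is not produced.
No activator is available at the *sibS* promoter, so *sibS* is not transcribed.
So SibS is not produced.
Activator JalF is present, so *morD* is transcribed.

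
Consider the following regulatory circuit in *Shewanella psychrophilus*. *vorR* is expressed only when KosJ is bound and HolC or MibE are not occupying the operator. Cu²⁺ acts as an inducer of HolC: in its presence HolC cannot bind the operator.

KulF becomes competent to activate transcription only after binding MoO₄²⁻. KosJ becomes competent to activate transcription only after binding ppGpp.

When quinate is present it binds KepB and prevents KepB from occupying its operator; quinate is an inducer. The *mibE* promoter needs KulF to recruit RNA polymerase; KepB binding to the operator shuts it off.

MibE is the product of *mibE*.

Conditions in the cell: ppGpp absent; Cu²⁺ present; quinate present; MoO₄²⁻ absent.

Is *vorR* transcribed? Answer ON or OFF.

ppGpp is absent, so KosJ is inactive.
Cu²⁺ is present, so HolC is inactive.
MoO₄²⁻ is absent, so KulF is inactive.
Quinate is present, so KepB is inactive.
Required activator KulF is absent, so *mibE* is not transcribed.
So MibE is not produced.
Required activator KosJ is absent, so *vorR* is not transcribed.

OFF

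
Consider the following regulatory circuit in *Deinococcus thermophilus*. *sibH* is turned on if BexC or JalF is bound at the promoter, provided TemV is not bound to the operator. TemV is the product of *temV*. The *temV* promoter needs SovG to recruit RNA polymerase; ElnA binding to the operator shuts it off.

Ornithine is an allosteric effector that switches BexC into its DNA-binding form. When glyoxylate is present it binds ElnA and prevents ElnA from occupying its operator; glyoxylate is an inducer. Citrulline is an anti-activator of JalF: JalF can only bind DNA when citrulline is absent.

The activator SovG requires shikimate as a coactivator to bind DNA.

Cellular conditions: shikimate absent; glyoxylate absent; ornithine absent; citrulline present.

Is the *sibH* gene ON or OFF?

Ornithine is absent, so BexC is inactive.
Shikimate is absent, so SovG is inactive.
Glyoxylate is absent, so ElnA is active.
With repressor ElnA bound, *temV* is not transcribed.
So TemV is not produced.
Citrulline is present, so JalF is inactive.
No activator is available at the *sibH* promoter, so *sibH* is not transcribed.

OFF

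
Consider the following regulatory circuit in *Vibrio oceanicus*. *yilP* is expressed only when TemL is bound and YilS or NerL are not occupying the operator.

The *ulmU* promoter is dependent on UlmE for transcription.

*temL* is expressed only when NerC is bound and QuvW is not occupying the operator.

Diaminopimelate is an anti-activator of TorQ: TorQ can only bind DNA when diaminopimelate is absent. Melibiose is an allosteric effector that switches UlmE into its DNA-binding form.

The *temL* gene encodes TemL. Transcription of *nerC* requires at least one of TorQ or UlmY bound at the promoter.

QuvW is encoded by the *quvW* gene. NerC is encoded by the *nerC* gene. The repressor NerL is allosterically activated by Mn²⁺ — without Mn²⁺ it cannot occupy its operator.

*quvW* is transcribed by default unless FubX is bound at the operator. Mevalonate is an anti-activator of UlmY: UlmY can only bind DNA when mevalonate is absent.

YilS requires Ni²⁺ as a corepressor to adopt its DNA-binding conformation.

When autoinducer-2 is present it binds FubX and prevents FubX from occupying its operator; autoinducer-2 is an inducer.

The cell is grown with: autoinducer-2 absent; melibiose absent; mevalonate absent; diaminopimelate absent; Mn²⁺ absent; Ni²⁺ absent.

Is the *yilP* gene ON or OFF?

Ni²⁺ is absent, so YilS is inactive.
Mn²⁺ is absent, so NerL is inactive.
Autoinducer-2 is absent, so FubX is active.
With repressor FubX bound, *quvW* is not transcribed.
So QuvW is not produced.
Diaminopimelate is absent, so TorQ is active.
Mevalonate is absent, so UlmY is active.
Activator TorQ is present, so *nerC* is transcribed.
So NerC is produced and active.
No repressor is bound and NerC is active, so *temL* is transcribed.
So TemL is produced and active.
No repressor is bound and TemL is active, so *yilP* is transcribed.

ON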